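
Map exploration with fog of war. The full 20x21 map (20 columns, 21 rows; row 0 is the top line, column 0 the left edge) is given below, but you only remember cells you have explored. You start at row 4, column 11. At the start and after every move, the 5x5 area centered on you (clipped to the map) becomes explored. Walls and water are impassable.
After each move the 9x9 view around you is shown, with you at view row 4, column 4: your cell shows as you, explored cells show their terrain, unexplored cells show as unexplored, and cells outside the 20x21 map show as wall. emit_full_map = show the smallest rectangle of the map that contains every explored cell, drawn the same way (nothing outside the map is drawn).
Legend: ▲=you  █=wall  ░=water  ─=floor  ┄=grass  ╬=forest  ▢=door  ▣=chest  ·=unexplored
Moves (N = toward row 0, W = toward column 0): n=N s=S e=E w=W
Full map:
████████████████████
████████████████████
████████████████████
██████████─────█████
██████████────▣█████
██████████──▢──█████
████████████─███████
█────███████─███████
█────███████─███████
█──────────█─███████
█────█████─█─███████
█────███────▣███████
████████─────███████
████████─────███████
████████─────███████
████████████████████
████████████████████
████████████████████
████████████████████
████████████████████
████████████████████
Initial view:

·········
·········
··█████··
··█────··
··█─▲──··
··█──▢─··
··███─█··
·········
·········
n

█████████
·········
··█████··
··█████··
··█─▲──··
··█────··
··█──▢─··
··███─█··
·········

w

█████████
·········
··██████·
··██████·
··██▲───·
··██────·
··██──▢─·
···███─█·
·········

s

·········
··██████·
··██████·
··██────·
··██▲───·
··██──▢─·
··████─█·
·········
·········

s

··██████·
··██████·
··██────·
··██────·
··██▲─▢─·
··████─█·
··████─··
·········
·········

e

·██████··
·██████··
·██────··
·██────··
·██─▲▢─··
·████─█··
·████─█··
·········
·········

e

██████···
██████···
██─────··
██────▣··
██──▲──··
████─██··
████─██··
·········
·········

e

█████····
█████····
█─────█··
█────▣█··
█──▢▲─█··
███─███··
███─███··
·········
·········

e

████·····
████·····
─────██··
────▣██··
──▢─▲██··
██─████··
██─████··
·········
·········

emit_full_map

██████···
██████···
██─────██
██────▣██
██──▢─▲██
████─████
████─████

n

·········
████·····
███████··
─────██··
────▲██··
──▢──██··
██─████··
██─████··
·········

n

█████████
·········
███████··
███████··
────▲██··
────▣██··
──▢──██··
██─████··
██─████··

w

█████████
·········
████████·
████████·
█───▲─██·
█────▣██·
█──▢──██·
███─████·
███─████·

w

█████████
·········
█████████
█████████
██──▲──██
██────▣██
██──▢──██
████─████
████─████

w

█████████
·········
·████████
·████████
·██─▲───█
·██────▣█
·██──▢──█
·████─███
·████─███

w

█████████
·········
··███████
··███████
··██▲────
··██────▣
··██──▢──
··████─██
··████─██

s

·········
··███████
··███████
··██─────
··██▲───▣
··██──▢──
··████─██
··████─██
·········

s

··███████
··███████
··██─────
··██────▣
··██▲─▢──
··████─██
··████─██
·········
·········

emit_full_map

█████████
█████████
██─────██
██────▣██
██▲─▢──██
████─████
████─████

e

·████████
·████████
·██─────█
·██────▣█
·██─▲▢──█
·████─███
·████─███
·········
·········

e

█████████
█████████
██─────██
██────▣██
██──▲──██
████─████
████─████
·········
·········

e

████████·
████████·
█─────██·
█────▣██·
█──▢▲─██·
███─████·
███─████·
·········
·········

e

███████··
███████··
─────██··
────▣██··
──▢─▲██··
██─████··
██─████··
·········
·········

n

·········
███████··
███████··
─────██··
────▲██··
──▢──██··
██─████··
██─████··
·········

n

█████████
·········
███████··
███████··
────▲██··
────▣██··
──▢──██··
██─████··
██─████··

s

·········
███████··
███████··
─────██··
────▲██··
──▢──██··
██─████··
██─████··
·········

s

███████··
███████··
─────██··
────▣██··
──▢─▲██··
██─████··
██─████··
·········
·········

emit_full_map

█████████
█████████
██─────██
██────▣██
██──▢─▲██
████─████
████─████


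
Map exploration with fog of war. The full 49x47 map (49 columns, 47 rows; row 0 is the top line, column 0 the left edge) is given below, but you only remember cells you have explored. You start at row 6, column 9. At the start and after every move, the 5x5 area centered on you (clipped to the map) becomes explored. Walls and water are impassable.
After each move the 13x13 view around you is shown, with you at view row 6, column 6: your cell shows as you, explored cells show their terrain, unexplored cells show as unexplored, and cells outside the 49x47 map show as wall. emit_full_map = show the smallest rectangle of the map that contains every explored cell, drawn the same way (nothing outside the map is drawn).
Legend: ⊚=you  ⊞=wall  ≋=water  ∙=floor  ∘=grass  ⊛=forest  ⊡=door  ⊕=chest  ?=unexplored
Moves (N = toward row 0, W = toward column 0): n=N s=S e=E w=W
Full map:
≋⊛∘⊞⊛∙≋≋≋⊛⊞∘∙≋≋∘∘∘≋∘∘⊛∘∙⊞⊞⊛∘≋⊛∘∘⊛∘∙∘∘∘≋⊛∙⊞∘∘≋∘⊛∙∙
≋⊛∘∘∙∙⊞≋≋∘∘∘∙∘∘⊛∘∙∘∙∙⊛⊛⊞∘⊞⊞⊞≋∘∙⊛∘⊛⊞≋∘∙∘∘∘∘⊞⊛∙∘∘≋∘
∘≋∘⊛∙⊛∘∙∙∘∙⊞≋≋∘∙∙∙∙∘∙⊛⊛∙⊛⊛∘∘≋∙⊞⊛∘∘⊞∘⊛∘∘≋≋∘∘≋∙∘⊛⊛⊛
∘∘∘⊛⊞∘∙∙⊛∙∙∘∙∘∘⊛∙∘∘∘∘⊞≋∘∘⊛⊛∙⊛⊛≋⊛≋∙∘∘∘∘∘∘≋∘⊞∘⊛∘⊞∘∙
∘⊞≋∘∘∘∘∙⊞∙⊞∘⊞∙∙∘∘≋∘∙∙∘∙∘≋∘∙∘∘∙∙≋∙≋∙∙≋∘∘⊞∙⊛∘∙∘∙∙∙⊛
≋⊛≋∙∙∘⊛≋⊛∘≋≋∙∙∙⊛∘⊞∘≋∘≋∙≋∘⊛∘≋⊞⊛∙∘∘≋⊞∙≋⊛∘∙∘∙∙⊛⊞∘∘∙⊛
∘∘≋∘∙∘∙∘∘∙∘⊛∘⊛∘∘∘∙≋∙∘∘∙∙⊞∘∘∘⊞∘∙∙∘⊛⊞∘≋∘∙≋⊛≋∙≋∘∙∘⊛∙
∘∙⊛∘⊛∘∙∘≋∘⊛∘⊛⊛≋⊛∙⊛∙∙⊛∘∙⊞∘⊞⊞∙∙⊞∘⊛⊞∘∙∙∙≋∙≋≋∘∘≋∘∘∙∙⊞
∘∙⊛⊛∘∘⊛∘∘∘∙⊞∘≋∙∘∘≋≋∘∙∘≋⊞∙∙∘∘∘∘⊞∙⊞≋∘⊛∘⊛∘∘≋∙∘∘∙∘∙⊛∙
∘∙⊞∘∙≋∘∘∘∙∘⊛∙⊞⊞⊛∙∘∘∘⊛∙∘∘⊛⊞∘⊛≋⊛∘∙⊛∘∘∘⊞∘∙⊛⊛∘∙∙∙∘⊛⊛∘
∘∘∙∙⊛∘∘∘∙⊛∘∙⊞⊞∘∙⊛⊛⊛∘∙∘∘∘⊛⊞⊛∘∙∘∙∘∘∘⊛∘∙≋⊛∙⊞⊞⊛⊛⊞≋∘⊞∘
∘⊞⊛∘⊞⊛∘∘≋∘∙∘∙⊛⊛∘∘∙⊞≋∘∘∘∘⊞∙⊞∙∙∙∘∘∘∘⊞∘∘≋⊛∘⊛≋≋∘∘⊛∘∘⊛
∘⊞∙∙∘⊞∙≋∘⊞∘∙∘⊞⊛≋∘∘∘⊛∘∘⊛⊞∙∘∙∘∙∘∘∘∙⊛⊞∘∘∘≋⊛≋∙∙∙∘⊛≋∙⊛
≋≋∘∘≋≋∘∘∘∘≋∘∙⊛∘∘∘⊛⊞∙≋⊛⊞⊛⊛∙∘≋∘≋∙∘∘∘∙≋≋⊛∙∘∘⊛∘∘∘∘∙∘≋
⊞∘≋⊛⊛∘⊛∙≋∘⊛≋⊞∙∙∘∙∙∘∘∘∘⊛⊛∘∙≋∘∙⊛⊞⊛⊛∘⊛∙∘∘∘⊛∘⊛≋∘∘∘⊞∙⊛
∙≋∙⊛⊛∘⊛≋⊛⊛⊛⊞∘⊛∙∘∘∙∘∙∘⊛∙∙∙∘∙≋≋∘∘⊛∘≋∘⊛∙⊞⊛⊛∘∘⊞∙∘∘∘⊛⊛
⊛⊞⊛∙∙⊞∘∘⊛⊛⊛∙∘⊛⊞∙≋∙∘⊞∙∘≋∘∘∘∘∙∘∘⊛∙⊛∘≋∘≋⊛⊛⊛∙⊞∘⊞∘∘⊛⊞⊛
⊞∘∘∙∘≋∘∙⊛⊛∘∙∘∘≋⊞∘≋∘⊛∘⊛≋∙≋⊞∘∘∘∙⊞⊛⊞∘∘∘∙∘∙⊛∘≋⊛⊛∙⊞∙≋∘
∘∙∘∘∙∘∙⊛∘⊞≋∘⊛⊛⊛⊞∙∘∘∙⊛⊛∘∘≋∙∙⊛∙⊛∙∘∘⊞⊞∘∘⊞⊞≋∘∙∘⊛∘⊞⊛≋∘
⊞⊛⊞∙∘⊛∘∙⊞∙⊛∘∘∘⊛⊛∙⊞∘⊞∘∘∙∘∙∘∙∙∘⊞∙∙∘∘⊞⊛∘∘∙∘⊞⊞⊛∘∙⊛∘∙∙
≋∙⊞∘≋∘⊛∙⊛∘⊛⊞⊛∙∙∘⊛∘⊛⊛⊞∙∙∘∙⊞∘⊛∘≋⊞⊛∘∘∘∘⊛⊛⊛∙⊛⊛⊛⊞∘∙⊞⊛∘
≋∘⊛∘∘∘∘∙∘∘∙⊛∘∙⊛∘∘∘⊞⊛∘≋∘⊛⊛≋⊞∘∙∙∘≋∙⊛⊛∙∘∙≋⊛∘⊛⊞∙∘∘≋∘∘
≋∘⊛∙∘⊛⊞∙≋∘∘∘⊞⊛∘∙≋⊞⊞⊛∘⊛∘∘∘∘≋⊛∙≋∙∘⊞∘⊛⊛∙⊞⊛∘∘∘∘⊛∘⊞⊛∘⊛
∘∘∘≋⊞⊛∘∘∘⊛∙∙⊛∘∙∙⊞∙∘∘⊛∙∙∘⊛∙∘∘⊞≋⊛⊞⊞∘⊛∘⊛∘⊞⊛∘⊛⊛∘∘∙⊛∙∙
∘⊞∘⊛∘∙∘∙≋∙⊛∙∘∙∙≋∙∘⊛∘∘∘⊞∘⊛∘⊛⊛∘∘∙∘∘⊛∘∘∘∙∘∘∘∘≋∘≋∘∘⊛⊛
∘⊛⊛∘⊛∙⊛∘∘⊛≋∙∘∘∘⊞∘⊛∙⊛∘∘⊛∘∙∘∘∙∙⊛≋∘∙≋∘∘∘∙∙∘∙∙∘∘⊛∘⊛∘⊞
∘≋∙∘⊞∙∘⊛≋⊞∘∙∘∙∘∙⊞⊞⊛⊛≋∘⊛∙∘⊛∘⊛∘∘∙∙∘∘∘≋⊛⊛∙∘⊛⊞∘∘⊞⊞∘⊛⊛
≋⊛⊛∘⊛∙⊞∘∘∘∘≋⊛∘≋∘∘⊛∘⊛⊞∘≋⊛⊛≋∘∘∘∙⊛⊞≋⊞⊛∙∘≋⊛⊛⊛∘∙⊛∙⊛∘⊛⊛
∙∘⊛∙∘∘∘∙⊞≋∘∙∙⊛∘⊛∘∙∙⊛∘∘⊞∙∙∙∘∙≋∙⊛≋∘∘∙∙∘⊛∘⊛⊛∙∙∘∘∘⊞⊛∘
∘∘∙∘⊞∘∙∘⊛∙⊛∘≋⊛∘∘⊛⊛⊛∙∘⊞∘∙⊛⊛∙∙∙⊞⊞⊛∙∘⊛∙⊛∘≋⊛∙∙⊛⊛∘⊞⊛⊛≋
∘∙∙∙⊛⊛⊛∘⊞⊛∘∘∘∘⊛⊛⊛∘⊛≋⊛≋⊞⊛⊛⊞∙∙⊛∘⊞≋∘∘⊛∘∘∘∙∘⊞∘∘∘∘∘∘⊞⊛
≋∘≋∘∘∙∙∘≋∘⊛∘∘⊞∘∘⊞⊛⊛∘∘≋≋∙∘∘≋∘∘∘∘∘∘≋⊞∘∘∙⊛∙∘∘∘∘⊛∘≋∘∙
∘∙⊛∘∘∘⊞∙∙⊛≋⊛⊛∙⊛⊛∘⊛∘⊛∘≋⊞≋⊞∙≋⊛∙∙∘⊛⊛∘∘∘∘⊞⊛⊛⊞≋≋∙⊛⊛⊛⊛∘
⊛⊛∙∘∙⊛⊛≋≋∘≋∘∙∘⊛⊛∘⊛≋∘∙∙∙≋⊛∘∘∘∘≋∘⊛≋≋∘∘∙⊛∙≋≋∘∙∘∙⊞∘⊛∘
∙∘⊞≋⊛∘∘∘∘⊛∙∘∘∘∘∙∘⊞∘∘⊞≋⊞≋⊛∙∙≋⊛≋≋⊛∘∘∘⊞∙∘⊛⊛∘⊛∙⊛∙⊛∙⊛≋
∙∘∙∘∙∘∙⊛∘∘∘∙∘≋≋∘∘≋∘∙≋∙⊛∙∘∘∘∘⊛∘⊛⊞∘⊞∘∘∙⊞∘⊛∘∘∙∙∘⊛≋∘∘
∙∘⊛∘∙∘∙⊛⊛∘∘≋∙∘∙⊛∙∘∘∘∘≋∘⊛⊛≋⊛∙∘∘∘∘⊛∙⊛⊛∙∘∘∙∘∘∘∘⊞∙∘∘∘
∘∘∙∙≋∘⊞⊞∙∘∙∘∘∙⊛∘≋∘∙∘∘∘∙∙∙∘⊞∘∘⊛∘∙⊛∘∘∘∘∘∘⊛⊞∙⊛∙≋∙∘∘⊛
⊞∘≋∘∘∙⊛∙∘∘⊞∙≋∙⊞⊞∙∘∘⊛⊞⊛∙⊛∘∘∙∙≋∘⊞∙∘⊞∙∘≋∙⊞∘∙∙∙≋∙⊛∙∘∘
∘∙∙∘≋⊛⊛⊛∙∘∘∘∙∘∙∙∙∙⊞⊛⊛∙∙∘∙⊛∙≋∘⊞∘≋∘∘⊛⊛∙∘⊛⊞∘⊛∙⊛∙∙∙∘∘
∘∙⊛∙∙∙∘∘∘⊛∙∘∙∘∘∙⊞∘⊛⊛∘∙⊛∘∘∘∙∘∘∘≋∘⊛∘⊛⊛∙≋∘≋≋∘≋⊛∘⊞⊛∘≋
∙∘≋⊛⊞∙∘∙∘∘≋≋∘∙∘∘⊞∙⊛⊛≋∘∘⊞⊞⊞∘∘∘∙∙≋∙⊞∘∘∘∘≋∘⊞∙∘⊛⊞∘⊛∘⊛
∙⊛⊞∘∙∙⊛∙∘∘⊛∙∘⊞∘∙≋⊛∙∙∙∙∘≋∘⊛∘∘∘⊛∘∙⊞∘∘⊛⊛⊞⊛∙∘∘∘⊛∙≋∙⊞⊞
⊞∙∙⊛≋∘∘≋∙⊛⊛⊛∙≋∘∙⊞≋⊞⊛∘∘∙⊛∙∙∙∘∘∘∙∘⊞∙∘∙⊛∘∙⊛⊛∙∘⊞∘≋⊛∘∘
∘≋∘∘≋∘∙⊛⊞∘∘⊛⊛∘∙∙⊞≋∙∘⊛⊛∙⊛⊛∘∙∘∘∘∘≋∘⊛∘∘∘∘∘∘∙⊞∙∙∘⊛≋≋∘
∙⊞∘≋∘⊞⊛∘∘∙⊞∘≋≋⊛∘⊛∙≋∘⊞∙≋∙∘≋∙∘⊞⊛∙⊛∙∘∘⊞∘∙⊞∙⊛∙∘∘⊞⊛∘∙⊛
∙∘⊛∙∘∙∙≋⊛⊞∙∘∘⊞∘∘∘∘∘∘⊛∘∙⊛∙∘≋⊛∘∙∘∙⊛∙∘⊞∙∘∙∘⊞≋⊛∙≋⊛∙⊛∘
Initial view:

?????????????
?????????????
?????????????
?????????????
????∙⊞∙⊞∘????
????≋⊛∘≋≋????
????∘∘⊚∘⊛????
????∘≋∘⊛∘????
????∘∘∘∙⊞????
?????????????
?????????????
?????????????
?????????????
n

⊞⊞⊞⊞⊞⊞⊞⊞⊞⊞⊞⊞⊞
?????????????
?????????????
?????????????
????∙⊛∙∙∘????
????∙⊞∙⊞∘????
????≋⊛⊚≋≋????
????∘∘∙∘⊛????
????∘≋∘⊛∘????
????∘∘∘∙⊞????
?????????????
?????????????
?????????????

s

?????????????
?????????????
?????????????
????∙⊛∙∙∘????
????∙⊞∙⊞∘????
????≋⊛∘≋≋????
????∘∘⊚∘⊛????
????∘≋∘⊛∘????
????∘∘∘∙⊞????
?????????????
?????????????
?????????????
?????????????

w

?????????????
?????????????
?????????????
?????∙⊛∙∙∘???
????∘∙⊞∙⊞∘???
????⊛≋⊛∘≋≋???
????∙∘⊚∙∘⊛???
????∙∘≋∘⊛∘???
????⊛∘∘∘∙⊞???
?????????????
?????????????
?????????????
?????????????

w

?????????????
?????????????
?????????????
??????∙⊛∙∙∘??
????∘∘∙⊞∙⊞∘??
????∘⊛≋⊛∘≋≋??
????∘∙⊚∘∙∘⊛??
????∘∙∘≋∘⊛∘??
????∘⊛∘∘∘∙⊞??
?????????????
?????????????
?????????????
?????????????

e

?????????????
?????????????
?????????????
?????∙⊛∙∙∘???
???∘∘∙⊞∙⊞∘???
???∘⊛≋⊛∘≋≋???
???∘∙∘⊚∙∘⊛???
???∘∙∘≋∘⊛∘???
???∘⊛∘∘∘∙⊞???
?????????????
?????????????
?????????????
?????????????

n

⊞⊞⊞⊞⊞⊞⊞⊞⊞⊞⊞⊞⊞
?????????????
?????????????
?????????????
????∙∙⊛∙∙∘???
???∘∘∙⊞∙⊞∘???
???∘⊛≋⊚∘≋≋???
???∘∙∘∘∙∘⊛???
???∘∙∘≋∘⊛∘???
???∘⊛∘∘∘∙⊞???
?????????????
?????????????
?????????????

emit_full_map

?∙∙⊛∙∙∘
∘∘∙⊞∙⊞∘
∘⊛≋⊚∘≋≋
∘∙∘∘∙∘⊛
∘∙∘≋∘⊛∘
∘⊛∘∘∘∙⊞

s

?????????????
?????????????
?????????????
????∙∙⊛∙∙∘???
???∘∘∙⊞∙⊞∘???
???∘⊛≋⊛∘≋≋???
???∘∙∘⊚∙∘⊛???
???∘∙∘≋∘⊛∘???
???∘⊛∘∘∘∙⊞???
?????????????
?????????????
?????????????
?????????????

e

?????????????
?????????????
?????????????
???∙∙⊛∙∙∘????
??∘∘∙⊞∙⊞∘????
??∘⊛≋⊛∘≋≋????
??∘∙∘∘⊚∘⊛????
??∘∙∘≋∘⊛∘????
??∘⊛∘∘∘∙⊞????
?????????????
?????????????
?????????????
?????????????

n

⊞⊞⊞⊞⊞⊞⊞⊞⊞⊞⊞⊞⊞
?????????????
?????????????
?????????????
???∙∙⊛∙∙∘????
??∘∘∙⊞∙⊞∘????
??∘⊛≋⊛⊚≋≋????
??∘∙∘∘∙∘⊛????
??∘∙∘≋∘⊛∘????
??∘⊛∘∘∘∙⊞????
?????????????
?????????????
?????????????

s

?????????????
?????????????
?????????????
???∙∙⊛∙∙∘????
??∘∘∙⊞∙⊞∘????
??∘⊛≋⊛∘≋≋????
??∘∙∘∘⊚∘⊛????
??∘∙∘≋∘⊛∘????
??∘⊛∘∘∘∙⊞????
?????????????
?????????????
?????????????
?????????????

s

?????????????
?????????????
???∙∙⊛∙∙∘????
??∘∘∙⊞∙⊞∘????
??∘⊛≋⊛∘≋≋????
??∘∙∘∘∙∘⊛????
??∘∙∘≋⊚⊛∘????
??∘⊛∘∘∘∙⊞????
????∘∘∙∘⊛????
?????????????
?????????????
?????????????
?????????????

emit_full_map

?∙∙⊛∙∙∘
∘∘∙⊞∙⊞∘
∘⊛≋⊛∘≋≋
∘∙∘∘∙∘⊛
∘∙∘≋⊚⊛∘
∘⊛∘∘∘∙⊞
??∘∘∙∘⊛

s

?????????????
???∙∙⊛∙∙∘????
??∘∘∙⊞∙⊞∘????
??∘⊛≋⊛∘≋≋????
??∘∙∘∘∙∘⊛????
??∘∙∘≋∘⊛∘????
??∘⊛∘∘⊚∙⊞????
????∘∘∙∘⊛????
????∘∙⊛∘∙????
?????????????
?????????????
?????????????
?????????????

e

?????????????
??∙∙⊛∙∙∘?????
?∘∘∙⊞∙⊞∘?????
?∘⊛≋⊛∘≋≋?????
?∘∙∘∘∙∘⊛∘????
?∘∙∘≋∘⊛∘⊛????
?∘⊛∘∘∘⊚⊞∘????
???∘∘∙∘⊛∙????
???∘∙⊛∘∙⊞????
?????????????
?????????????
?????????????
?????????????

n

?????????????
?????????????
??∙∙⊛∙∙∘?????
?∘∘∙⊞∙⊞∘?????
?∘⊛≋⊛∘≋≋∙????
?∘∙∘∘∙∘⊛∘????
?∘∙∘≋∘⊚∘⊛????
?∘⊛∘∘∘∙⊞∘????
???∘∘∙∘⊛∙????
???∘∙⊛∘∙⊞????
?????????????
?????????????
?????????????

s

?????????????
??∙∙⊛∙∙∘?????
?∘∘∙⊞∙⊞∘?????
?∘⊛≋⊛∘≋≋∙????
?∘∙∘∘∙∘⊛∘????
?∘∙∘≋∘⊛∘⊛????
?∘⊛∘∘∘⊚⊞∘????
???∘∘∙∘⊛∙????
???∘∙⊛∘∙⊞????
?????????????
?????????????
?????????????
?????????????

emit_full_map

?∙∙⊛∙∙∘?
∘∘∙⊞∙⊞∘?
∘⊛≋⊛∘≋≋∙
∘∙∘∘∙∘⊛∘
∘∙∘≋∘⊛∘⊛
∘⊛∘∘∘⊚⊞∘
??∘∘∙∘⊛∙
??∘∙⊛∘∙⊞


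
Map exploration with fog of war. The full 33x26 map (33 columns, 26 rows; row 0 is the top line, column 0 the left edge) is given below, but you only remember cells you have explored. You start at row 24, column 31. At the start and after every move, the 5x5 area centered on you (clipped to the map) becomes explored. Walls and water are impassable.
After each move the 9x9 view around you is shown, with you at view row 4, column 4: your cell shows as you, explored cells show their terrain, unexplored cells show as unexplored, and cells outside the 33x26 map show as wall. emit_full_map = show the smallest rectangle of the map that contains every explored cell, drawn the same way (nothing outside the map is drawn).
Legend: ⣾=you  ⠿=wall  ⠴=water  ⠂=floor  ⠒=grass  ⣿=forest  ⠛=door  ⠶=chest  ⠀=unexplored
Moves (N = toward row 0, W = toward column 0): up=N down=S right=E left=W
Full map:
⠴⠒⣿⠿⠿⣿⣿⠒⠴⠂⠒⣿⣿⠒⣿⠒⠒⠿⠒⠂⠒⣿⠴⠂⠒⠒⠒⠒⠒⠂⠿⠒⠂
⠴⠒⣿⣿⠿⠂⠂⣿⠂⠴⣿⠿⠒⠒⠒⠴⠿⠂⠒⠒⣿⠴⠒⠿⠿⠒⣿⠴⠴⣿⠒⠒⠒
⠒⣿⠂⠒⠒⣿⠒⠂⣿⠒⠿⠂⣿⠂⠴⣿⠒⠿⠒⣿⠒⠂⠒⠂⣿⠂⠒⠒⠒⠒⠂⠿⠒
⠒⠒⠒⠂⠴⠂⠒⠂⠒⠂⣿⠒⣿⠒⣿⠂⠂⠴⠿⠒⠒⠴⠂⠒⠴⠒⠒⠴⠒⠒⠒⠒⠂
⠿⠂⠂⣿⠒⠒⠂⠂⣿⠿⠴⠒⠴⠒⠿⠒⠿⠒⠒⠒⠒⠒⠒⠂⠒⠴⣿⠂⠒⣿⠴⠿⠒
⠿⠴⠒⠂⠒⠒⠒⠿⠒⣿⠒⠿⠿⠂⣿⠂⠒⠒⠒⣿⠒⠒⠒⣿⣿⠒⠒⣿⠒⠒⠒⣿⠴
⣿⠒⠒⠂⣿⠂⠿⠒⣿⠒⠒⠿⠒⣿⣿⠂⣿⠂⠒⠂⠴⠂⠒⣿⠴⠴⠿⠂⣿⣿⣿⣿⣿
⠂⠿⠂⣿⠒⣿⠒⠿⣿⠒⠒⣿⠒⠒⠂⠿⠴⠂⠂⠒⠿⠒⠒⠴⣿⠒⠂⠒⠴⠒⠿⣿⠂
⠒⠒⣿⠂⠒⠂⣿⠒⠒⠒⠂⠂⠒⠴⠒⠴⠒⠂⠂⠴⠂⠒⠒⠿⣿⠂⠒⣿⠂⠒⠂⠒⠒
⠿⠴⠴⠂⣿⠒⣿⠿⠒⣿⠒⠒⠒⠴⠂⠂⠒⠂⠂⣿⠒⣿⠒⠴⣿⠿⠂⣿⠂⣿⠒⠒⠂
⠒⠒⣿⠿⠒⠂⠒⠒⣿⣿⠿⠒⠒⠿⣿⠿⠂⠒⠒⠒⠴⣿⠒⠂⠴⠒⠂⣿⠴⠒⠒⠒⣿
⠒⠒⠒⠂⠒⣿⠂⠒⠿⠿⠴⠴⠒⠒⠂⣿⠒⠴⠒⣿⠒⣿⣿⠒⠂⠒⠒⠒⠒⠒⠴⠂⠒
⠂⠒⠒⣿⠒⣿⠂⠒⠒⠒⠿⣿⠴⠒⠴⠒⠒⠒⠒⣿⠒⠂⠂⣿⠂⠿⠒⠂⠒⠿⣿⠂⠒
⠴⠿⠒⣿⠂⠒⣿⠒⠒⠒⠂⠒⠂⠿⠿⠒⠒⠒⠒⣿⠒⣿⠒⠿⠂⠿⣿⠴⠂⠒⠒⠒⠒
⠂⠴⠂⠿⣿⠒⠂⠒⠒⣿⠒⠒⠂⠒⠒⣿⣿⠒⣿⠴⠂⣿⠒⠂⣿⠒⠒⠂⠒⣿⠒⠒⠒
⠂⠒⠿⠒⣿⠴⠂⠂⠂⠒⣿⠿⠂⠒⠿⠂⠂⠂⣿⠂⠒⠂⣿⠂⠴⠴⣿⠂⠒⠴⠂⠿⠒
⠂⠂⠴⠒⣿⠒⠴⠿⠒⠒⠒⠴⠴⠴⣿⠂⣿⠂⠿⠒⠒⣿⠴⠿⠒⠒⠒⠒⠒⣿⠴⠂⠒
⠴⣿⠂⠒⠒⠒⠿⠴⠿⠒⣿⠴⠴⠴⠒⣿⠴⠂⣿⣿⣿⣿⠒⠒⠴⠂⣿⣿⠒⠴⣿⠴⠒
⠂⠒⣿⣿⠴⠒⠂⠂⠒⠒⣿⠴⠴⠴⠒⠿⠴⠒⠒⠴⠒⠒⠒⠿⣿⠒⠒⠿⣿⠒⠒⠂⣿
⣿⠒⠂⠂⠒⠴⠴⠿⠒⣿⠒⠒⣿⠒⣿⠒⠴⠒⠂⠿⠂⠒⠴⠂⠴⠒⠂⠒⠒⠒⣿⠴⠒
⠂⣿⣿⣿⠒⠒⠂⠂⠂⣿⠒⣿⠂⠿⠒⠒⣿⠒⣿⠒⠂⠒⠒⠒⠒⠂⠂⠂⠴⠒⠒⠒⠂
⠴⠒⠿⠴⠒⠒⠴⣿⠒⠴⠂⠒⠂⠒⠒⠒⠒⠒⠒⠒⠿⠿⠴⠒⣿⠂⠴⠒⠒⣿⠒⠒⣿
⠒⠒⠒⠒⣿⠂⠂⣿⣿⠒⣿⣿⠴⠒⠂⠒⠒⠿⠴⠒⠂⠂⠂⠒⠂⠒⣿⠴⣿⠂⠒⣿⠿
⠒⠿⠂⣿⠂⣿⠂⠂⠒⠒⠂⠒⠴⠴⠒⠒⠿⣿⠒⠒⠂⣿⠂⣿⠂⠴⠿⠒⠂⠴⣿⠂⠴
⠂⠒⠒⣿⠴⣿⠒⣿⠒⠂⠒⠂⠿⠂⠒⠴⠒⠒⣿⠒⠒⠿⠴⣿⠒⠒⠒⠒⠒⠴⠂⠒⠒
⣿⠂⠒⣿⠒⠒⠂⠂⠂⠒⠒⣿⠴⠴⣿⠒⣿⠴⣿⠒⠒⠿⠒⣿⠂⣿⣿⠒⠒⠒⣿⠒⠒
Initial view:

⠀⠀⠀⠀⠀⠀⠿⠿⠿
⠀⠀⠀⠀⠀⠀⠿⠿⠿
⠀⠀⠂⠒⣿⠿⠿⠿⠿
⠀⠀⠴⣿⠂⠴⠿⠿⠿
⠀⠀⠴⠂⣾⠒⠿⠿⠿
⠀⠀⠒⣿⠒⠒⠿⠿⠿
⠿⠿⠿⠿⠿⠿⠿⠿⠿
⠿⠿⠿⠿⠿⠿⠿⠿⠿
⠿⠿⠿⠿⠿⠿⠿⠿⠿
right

⠀⠀⠀⠀⠀⠿⠿⠿⠿
⠀⠀⠀⠀⠀⠿⠿⠿⠿
⠀⠂⠒⣿⠿⠿⠿⠿⠿
⠀⠴⣿⠂⠴⠿⠿⠿⠿
⠀⠴⠂⠒⣾⠿⠿⠿⠿
⠀⠒⣿⠒⠒⠿⠿⠿⠿
⠿⠿⠿⠿⠿⠿⠿⠿⠿
⠿⠿⠿⠿⠿⠿⠿⠿⠿
⠿⠿⠿⠿⠿⠿⠿⠿⠿

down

⠀⠀⠀⠀⠀⠿⠿⠿⠿
⠀⠂⠒⣿⠿⠿⠿⠿⠿
⠀⠴⣿⠂⠴⠿⠿⠿⠿
⠀⠴⠂⠒⠒⠿⠿⠿⠿
⠀⠒⣿⠒⣾⠿⠿⠿⠿
⠿⠿⠿⠿⠿⠿⠿⠿⠿
⠿⠿⠿⠿⠿⠿⠿⠿⠿
⠿⠿⠿⠿⠿⠿⠿⠿⠿
⠿⠿⠿⠿⠿⠿⠿⠿⠿

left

⠀⠀⠀⠀⠀⠀⠿⠿⠿
⠀⠀⠂⠒⣿⠿⠿⠿⠿
⠀⠀⠴⣿⠂⠴⠿⠿⠿
⠀⠀⠴⠂⠒⠒⠿⠿⠿
⠀⠀⠒⣿⣾⠒⠿⠿⠿
⠿⠿⠿⠿⠿⠿⠿⠿⠿
⠿⠿⠿⠿⠿⠿⠿⠿⠿
⠿⠿⠿⠿⠿⠿⠿⠿⠿
⠿⠿⠿⠿⠿⠿⠿⠿⠿

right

⠀⠀⠀⠀⠀⠿⠿⠿⠿
⠀⠂⠒⣿⠿⠿⠿⠿⠿
⠀⠴⣿⠂⠴⠿⠿⠿⠿
⠀⠴⠂⠒⠒⠿⠿⠿⠿
⠀⠒⣿⠒⣾⠿⠿⠿⠿
⠿⠿⠿⠿⠿⠿⠿⠿⠿
⠿⠿⠿⠿⠿⠿⠿⠿⠿
⠿⠿⠿⠿⠿⠿⠿⠿⠿
⠿⠿⠿⠿⠿⠿⠿⠿⠿

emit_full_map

⠂⠒⣿⠿
⠴⣿⠂⠴
⠴⠂⠒⠒
⠒⣿⠒⣾

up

⠀⠀⠀⠀⠀⠿⠿⠿⠿
⠀⠀⠀⠀⠀⠿⠿⠿⠿
⠀⠂⠒⣿⠿⠿⠿⠿⠿
⠀⠴⣿⠂⠴⠿⠿⠿⠿
⠀⠴⠂⠒⣾⠿⠿⠿⠿
⠀⠒⣿⠒⠒⠿⠿⠿⠿
⠿⠿⠿⠿⠿⠿⠿⠿⠿
⠿⠿⠿⠿⠿⠿⠿⠿⠿
⠿⠿⠿⠿⠿⠿⠿⠿⠿


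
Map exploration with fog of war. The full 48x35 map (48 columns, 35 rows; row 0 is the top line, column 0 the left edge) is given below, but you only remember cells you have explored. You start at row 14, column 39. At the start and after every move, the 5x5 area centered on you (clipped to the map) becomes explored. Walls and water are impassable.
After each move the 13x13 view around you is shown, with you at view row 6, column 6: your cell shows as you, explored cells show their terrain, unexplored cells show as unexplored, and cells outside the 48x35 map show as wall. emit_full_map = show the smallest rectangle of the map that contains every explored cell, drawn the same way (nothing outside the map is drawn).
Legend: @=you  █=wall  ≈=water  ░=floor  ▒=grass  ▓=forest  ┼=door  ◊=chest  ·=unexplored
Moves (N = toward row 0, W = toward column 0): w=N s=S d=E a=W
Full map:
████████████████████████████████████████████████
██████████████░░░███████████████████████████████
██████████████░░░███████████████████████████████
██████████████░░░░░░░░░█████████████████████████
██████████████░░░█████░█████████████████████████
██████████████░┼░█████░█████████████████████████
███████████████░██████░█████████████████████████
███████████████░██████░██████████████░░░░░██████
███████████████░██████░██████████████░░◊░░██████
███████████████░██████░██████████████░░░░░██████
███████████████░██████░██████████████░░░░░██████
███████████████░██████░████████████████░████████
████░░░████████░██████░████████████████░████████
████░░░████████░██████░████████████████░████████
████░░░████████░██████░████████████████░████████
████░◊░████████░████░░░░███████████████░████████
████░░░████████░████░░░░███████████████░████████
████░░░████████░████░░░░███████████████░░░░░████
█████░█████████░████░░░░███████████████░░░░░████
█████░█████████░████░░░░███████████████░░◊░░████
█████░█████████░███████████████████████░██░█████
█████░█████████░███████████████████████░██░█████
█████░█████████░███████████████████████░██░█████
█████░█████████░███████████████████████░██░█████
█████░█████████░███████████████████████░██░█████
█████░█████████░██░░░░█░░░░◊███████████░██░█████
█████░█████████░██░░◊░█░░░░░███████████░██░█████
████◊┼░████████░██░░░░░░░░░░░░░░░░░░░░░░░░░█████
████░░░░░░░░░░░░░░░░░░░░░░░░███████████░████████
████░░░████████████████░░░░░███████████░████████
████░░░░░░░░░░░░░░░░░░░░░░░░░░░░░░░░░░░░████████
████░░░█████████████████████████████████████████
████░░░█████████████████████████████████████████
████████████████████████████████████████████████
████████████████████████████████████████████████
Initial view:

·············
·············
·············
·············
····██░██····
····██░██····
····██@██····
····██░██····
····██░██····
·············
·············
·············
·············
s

·············
·············
·············
····██░██····
····██░██····
····██░██····
····██@██····
····██░██····
····██░░░····
·············
·············
·············
·············

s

·············
·············
····██░██····
····██░██····
····██░██····
····██░██····
····██@██····
····██░░░····
····██░░░····
·············
·············
·············
·············

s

·············
····██░██····
····██░██····
····██░██····
····██░██····
····██░██····
····██@░░····
····██░░░····
····██░░◊····
·············
·············
·············
·············

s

····██░██····
····██░██····
····██░██····
····██░██····
····██░██····
····██░░░····
····██@░░····
····██░░◊····
····██░██····
·············
·············
·············
·············

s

····██░██····
····██░██····
····██░██····
····██░██····
····██░░░····
····██░░░····
····██@░◊····
····██░██····
····██░██····
·············
·············
·············
·············

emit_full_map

██░██
██░██
██░██
██░██
██░██
██░░░
██░░░
██@░◊
██░██
██░██

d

···██░██·····
···██░██·····
···██░██·····
···██░██·····
···██░░░░····
···██░░░░····
···██░@◊░····
···██░██░····
···██░██░····
·············
·············
·············
·············

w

···██░██·····
···██░██·····
···██░██·····
···██░██·····
···██░███····
···██░░░░····
···██░@░░····
···██░░◊░····
···██░██░····
···██░██░····
·············
·············
·············

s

···██░██·····
···██░██·····
···██░██·····
···██░███····
···██░░░░····
···██░░░░····
···██░@◊░····
···██░██░····
···██░██░····
·············
·············
·············
·············

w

···██░██·····
···██░██·····
···██░██·····
···██░██·····
···██░███····
···██░░░░····
···██░@░░····
···██░░◊░····
···██░██░····
···██░██░····
·············
·············
·············

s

···██░██·····
···██░██·····
···██░██·····
···██░███····
···██░░░░····
···██░░░░····
···██░@◊░····
···██░██░····
···██░██░····
·············
·············
·············
·············

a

····██░██····
····██░██····
····██░██····
····██░███···
····██░░░░···
····██░░░░···
····██@░◊░···
····██░██░···
····██░██░···
·············
·············
·············
·············

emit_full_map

██░██·
██░██·
██░██·
██░██·
██░███
██░░░░
██░░░░
██@░◊░
██░██░
██░██░


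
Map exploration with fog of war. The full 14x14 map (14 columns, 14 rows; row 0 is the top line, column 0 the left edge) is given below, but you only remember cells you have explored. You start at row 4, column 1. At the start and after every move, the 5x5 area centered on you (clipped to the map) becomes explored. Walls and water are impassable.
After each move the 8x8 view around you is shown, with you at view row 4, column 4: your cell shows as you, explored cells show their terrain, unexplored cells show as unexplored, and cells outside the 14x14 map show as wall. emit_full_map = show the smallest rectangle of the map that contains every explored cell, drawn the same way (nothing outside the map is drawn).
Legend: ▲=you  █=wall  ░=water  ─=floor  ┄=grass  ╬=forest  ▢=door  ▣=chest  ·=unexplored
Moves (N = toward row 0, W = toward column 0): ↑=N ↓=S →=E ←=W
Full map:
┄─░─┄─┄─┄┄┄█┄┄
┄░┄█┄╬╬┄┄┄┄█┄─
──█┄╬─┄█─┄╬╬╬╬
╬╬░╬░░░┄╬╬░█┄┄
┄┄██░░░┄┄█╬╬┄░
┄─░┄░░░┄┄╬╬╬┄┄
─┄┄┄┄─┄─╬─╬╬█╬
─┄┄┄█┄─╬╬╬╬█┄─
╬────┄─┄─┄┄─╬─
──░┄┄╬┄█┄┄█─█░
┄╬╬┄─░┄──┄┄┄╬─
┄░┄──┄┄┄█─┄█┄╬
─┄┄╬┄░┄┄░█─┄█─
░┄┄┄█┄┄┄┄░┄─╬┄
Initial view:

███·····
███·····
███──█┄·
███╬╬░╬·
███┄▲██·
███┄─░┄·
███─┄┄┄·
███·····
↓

███·····
███──█┄·
███╬╬░╬·
███┄┄██·
███┄▲░┄·
███─┄┄┄·
███─┄┄┄·
███·····

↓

███──█┄·
███╬╬░╬·
███┄┄██·
███┄─░┄·
███─▲┄┄·
███─┄┄┄·
███╬───·
███·····

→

██──█┄··
██╬╬░╬··
██┄┄██░·
██┄─░┄░·
██─┄▲┄┄·
██─┄┄┄█·
██╬────·
██······

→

█──█┄···
█╬╬░╬···
█┄┄██░░·
█┄─░┄░░·
█─┄┄▲┄─·
█─┄┄┄█┄·
█╬────┄·
█·······

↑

█·······
█──█┄···
█╬╬░╬░░·
█┄┄██░░·
█┄─░▲░░·
█─┄┄┄┄─·
█─┄┄┄█┄·
█╬────┄·

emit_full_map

──█┄··
╬╬░╬░░
┄┄██░░
┄─░▲░░
─┄┄┄┄─
─┄┄┄█┄
╬────┄

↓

█──█┄···
█╬╬░╬░░·
█┄┄██░░·
█┄─░┄░░·
█─┄┄▲┄─·
█─┄┄┄█┄·
█╬────┄·
█·······

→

──█┄····
╬╬░╬░░··
┄┄██░░░·
┄─░┄░░░·
─┄┄┄▲─┄·
─┄┄┄█┄─·
╬────┄─·
········

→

─█┄·····
╬░╬░░···
┄██░░░┄·
─░┄░░░┄·
┄┄┄┄▲┄─·
┄┄┄█┄─╬·
────┄─┄·
········

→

█┄······
░╬░░····
██░░░┄┄·
░┄░░░┄┄·
┄┄┄─▲─╬·
┄┄█┄─╬╬·
───┄─┄─·
········

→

┄·······
╬░░·····
█░░░┄┄█·
┄░░░┄┄╬·
┄┄─┄▲╬─·
┄█┄─╬╬╬·
──┄─┄─┄·
········

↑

········
┄·······
╬░░░┄╬╬·
█░░░┄┄█·
┄░░░▲┄╬·
┄┄─┄─╬─·
┄█┄─╬╬╬·
──┄─┄─┄·

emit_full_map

──█┄······
╬╬░╬░░░┄╬╬
┄┄██░░░┄┄█
┄─░┄░░░▲┄╬
─┄┄┄┄─┄─╬─
─┄┄┄█┄─╬╬╬
╬────┄─┄─┄
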